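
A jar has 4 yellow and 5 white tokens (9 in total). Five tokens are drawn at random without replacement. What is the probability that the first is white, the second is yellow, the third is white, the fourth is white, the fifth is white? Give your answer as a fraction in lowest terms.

2/63

Multiply the conditional probability of each draw in order, without replacement, so each draw removes one from its color and from the total.
P = (5/9) · (4/8) · (4/7) · (3/6) · (2/5) = 2/63 ≈ 0.0317.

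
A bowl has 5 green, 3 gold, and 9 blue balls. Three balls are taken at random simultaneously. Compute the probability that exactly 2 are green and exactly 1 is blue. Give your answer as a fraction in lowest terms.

9/68

Unordered draws without replacement: count favorable combinations over C(17,3).
Favorable = C(5,2) · C(3,0) · C(9,1) = 90; total = C(17,3) = 680.
P = 90/680 = 9/68 ≈ 0.1324.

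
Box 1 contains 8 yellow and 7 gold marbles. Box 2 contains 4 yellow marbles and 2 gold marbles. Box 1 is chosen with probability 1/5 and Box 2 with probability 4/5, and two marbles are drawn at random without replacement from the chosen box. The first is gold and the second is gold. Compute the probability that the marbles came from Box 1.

P(E | Box 1) = 1/5; P(E | Box 2) = 1/15.
P(E) = 1/5·1/5 + 4/5·1/15 = 7/75.
By Bayes' rule, P(Box 1 | E) = 1/25 / 7/75 = 3/7 ≈ 0.4286.

3/7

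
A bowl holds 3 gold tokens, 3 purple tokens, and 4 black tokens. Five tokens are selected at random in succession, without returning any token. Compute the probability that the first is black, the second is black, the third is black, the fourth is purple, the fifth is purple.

1/210

Multiply the conditional probability of each draw in order, without replacement, so each draw removes one from its color and from the total.
P = (4/10) · (3/9) · (2/8) · (3/7) · (2/6) = 1/210 ≈ 0.0048.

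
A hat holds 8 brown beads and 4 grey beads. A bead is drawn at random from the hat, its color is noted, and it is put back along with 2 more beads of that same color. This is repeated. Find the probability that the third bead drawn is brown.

2/3

Sum over the four possibilities for the first two draws (brown/not-brown each), tracking how the brown count and total change by +2 per draw.
P(third is brown) = 2/3 ≈ 0.6667. (In a Pólya urn every draw has the same marginal probability 8/12.)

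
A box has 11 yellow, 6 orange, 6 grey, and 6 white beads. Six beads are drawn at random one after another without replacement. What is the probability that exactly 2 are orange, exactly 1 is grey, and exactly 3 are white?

10/2639

Unordered draws without replacement: count favorable combinations over C(29,6).
Favorable = C(11,0) · C(6,2) · C(6,1) · C(6,3) = 1800; total = C(29,6) = 475020.
P = 1800/475020 = 10/2639 ≈ 0.0038.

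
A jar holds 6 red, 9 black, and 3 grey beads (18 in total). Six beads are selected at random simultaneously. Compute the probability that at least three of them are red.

1821/6188

Sum the hypergeometric tail for j = 3,…,6 red beads.
Favorable = C(6,3)·C(12,3) + C(6,4)·C(12,2) + C(6,5)·C(12,1) + C(6,6)·C(12,0) = 5463; total = C(18,6) = 18564.
P = 5463/18564 = 1821/6188 ≈ 0.2943.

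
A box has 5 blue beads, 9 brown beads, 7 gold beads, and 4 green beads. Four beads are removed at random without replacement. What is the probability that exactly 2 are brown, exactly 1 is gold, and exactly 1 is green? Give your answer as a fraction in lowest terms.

504/6325

Unordered draws without replacement: count favorable combinations over C(25,4).
Favorable = C(5,0) · C(9,2) · C(7,1) · C(4,1) = 1008; total = C(25,4) = 12650.
P = 1008/12650 = 504/6325 ≈ 0.0797.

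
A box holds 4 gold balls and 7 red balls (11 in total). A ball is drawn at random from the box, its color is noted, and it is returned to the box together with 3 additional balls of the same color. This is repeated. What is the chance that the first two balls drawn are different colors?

4/11

Either gold then red, or red then gold; after the first draw the total is 14.
P = (4/11)·(7/14) + (7/11)·(4/14) = 4/11 ≈ 0.3636.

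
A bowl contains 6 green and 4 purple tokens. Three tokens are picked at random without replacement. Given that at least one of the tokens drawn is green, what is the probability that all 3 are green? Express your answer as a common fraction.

5/29

P(all 3 green) = C(6,3)/C(10,3) = 1/6; P(at least one green) = 1 − C(4,3)/C(10,3) = 29/30.
Since 'all 3 green' ⊆ 'at least one green', P(all 3 | at least one) = 1/6 / 29/30 = 5/29 ≈ 0.1724.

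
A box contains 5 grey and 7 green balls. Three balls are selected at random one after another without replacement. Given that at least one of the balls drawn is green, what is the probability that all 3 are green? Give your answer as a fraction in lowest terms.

1/6

P(all 3 green) = C(7,3)/C(12,3) = 7/44; P(at least one green) = 1 − C(5,3)/C(12,3) = 21/22.
Since 'all 3 green' ⊆ 'at least one green', P(all 3 | at least one) = 7/44 / 21/22 = 1/6 ≈ 0.1667.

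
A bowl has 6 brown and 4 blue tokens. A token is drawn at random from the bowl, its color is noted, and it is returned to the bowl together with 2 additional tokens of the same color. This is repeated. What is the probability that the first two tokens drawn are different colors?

2/5

Either blue then brown, or brown then blue; after the first draw the total is 12.
P = (4/10)·(6/12) + (6/10)·(4/12) = 2/5 ≈ 0.4000.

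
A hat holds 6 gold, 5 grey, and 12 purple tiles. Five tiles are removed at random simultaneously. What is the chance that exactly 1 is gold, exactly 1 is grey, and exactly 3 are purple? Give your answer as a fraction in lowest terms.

Unordered draws without replacement: count favorable combinations over C(23,5).
Favorable = C(6,1) · C(5,1) · C(12,3) = 6600; total = C(23,5) = 33649.
P = 6600/33649 = 600/3059 ≈ 0.1961.

600/3059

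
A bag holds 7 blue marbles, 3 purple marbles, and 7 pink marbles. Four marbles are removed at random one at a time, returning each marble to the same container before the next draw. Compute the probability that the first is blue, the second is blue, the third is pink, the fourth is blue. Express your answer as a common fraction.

2401/83521

Multiply the conditional probability of each draw in order, with replacement (the composition resets each draw).
P = (7/17) · (7/17) · (7/17) · (7/17) = 2401/83521 ≈ 0.0287.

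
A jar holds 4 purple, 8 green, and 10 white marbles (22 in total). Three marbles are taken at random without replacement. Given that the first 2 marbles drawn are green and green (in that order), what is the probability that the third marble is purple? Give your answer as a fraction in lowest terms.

After removing 2 green, the jar has 4 purple out of 20 remaining.
P(third is purple | given) = 4/20 = 1/5 ≈ 0.2000.

1/5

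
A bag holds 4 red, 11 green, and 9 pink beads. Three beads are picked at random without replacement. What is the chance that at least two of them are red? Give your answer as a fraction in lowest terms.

31/506

Sum the hypergeometric tail for j = 2,…,3 red beads.
Favorable = C(4,2)·C(20,1) + C(4,3)·C(20,0) = 124; total = C(24,3) = 2024.
P = 124/2024 = 31/506 ≈ 0.0613.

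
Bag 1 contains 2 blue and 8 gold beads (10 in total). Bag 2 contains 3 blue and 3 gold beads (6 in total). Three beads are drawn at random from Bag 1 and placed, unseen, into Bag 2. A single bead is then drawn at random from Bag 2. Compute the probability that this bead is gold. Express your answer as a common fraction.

3/5

Condition on how many of the transferred beads are gold (from Bag 1: 8 gold of 10; then Bag 2 has 9 total).
  1 gold: C(8,1)C(2,2)/C(10,3) = 1/15; then P = 4/9
  2 gold: C(8,2)C(2,1)/C(10,3) = 7/15; then P = 5/9
  3 gold: C(8,3)C(2,0)/C(10,3) = 7/15; then P = 6/9
P(gold from Bag 2) = 3/5 ≈ 0.6000.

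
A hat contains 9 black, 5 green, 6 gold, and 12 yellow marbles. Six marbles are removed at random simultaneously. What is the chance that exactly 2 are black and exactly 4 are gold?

Unordered draws without replacement: count favorable combinations over C(32,6).
Favorable = C(9,2) · C(5,0) · C(6,4) · C(12,0) = 540; total = C(32,6) = 906192.
P = 540/906192 = 15/25172 ≈ 0.0006.

15/25172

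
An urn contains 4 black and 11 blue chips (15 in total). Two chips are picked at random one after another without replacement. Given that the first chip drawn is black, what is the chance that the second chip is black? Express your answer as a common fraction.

After removing 1 black, the urn has 3 black out of 14 remaining.
P(second is black | given) = 3/14 ≈ 0.2143.

3/14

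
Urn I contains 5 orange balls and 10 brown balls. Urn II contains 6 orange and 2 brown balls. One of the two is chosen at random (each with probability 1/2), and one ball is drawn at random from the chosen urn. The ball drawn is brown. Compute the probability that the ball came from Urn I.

8/11

P(brown | Urn I) = 2/3; P(brown | Urn II) = 1/4.
P(brown) = 1/2·2/3 + 1/2·1/4 = 11/24.
By Bayes' rule, P(Urn I | brown) = 1/3 / 11/24 = 8/11 ≈ 0.7273.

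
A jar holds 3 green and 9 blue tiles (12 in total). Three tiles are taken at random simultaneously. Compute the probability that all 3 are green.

Unordered draws without replacement: count favorable combinations over C(12,3).
Favorable = C(3,3) · C(9,0) = 1; total = C(12,3) = 220.
P = 1/220 = 1/220 ≈ 0.0045.

1/220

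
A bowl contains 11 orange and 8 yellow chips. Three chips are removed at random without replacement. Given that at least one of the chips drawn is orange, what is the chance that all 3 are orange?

15/83

P(all 3 orange) = C(11,3)/C(19,3) = 55/323; P(at least one orange) = 1 − C(8,3)/C(19,3) = 913/969.
Since 'all 3 orange' ⊆ 'at least one orange', P(all 3 | at least one) = 55/323 / 913/969 = 15/83 ≈ 0.1807.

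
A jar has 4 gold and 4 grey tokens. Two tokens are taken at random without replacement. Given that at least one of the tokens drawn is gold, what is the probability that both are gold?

P(both gold) = C(4,2)/C(8,2) = 3/14; P(at least one gold) = 1 − C(4,2)/C(8,2) = 11/14.
Since 'both gold' ⊆ 'at least one gold', P(both | at least one) = 3/14 / 11/14 = 3/11 ≈ 0.2727.

3/11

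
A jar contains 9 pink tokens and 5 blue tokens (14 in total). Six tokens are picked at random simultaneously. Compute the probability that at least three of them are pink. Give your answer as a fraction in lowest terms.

Sum the hypergeometric tail for j = 3,…,6 pink tokens.
Favorable = C(9,3)·C(5,3) + C(9,4)·C(5,2) + C(9,5)·C(5,1) + C(9,6)·C(5,0) = 2814; total = C(14,6) = 3003.
P = 2814/3003 = 134/143 ≈ 0.9371.

134/143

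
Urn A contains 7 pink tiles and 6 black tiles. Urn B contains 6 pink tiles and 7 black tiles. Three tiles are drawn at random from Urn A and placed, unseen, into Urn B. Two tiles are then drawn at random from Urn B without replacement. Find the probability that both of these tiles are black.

271/1040

Condition on how many of the transferred tiles are black (from Urn A: 6 black of 13; then Urn B has 16 total).
  0 black: C(6,0)C(7,3)/C(13,3) = 35/286; then P = C(7,2)/C(16,2) = 7/40
  1 black: C(6,1)C(7,2)/C(13,3) = 63/143; then P = C(8,2)/C(16,2) = 7/30
  2 black: C(6,2)C(7,1)/C(13,3) = 105/286; then P = C(9,2)/C(16,2) = 3/10
  3 black: C(6,3)C(7,0)/C(13,3) = 10/143; then P = C(10,2)/C(16,2) = 3/8
P(both black) = 271/1040 ≈ 0.2606.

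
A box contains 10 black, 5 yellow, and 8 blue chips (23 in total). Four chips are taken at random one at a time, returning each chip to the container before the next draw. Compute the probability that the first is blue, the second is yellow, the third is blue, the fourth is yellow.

1600/279841

Multiply the conditional probability of each draw in order, with replacement (the composition resets each draw).
P = (8/23) · (5/23) · (8/23) · (5/23) = 1600/279841 ≈ 0.0057.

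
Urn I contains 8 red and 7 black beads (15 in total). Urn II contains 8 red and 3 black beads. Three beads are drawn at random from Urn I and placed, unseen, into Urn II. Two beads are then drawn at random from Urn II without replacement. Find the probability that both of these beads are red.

Condition on how many of the transferred beads are red (from Urn I: 8 red of 15; then Urn II has 14 total).
  0 red: C(8,0)C(7,3)/C(15,3) = 1/13; then P = C(8,2)/C(14,2) = 4/13
  1 red: C(8,1)C(7,2)/C(15,3) = 24/65; then P = C(9,2)/C(14,2) = 36/91
  2 red: C(8,2)C(7,1)/C(15,3) = 28/65; then P = C(10,2)/C(14,2) = 45/91
  3 red: C(8,3)C(7,0)/C(15,3) = 8/65; then P = C(11,2)/C(14,2) = 55/91
P(both red) = 16/35 ≈ 0.4571.

16/35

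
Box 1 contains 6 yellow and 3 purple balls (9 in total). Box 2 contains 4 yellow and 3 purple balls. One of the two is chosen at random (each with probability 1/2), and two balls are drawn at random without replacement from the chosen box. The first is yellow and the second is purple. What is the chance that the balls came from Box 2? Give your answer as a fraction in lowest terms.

P(E | Box 1) = 1/4; P(E | Box 2) = 2/7.
P(E) = 1/2·1/4 + 1/2·2/7 = 15/56.
By Bayes' rule, P(Box 2 | E) = 1/7 / 15/56 = 8/15 ≈ 0.5333.

8/15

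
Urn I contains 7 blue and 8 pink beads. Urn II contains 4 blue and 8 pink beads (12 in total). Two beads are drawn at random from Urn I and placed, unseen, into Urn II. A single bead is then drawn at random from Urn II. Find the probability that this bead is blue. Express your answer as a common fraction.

Condition on how many of the transferred beads are blue (from Urn I: 7 blue of 15; then Urn II has 14 total).
  0 blue: C(7,0)C(8,2)/C(15,2) = 4/15; then P = 4/14
  1 blue: C(7,1)C(8,1)/C(15,2) = 8/15; then P = 5/14
  2 blue: C(7,2)C(8,0)/C(15,2) = 1/5; then P = 6/14
P(blue from Urn II) = 37/105 ≈ 0.3524.

37/105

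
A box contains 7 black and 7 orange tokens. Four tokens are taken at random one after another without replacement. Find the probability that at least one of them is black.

138/143

Use the complement: P(at least one black) = 1 − P(no black).
P(none) = C(7,4)/C(14,4) = 35/1001.
So P = 1 − 35/1001 = 138/143 ≈ 0.9650.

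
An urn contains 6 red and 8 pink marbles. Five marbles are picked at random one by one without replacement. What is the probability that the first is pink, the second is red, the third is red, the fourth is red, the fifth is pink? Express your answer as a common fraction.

Multiply the conditional probability of each draw in order, without replacement, so each draw removes one from its color and from the total.
P = (8/14) · (6/13) · (5/12) · (4/11) · (7/10) = 4/143 ≈ 0.0280.

4/143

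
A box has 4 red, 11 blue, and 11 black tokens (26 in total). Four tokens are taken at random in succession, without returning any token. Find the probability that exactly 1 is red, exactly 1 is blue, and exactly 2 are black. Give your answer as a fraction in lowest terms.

242/1495

Unordered draws without replacement: count favorable combinations over C(26,4).
Favorable = C(4,1) · C(11,1) · C(11,2) = 2420; total = C(26,4) = 14950.
P = 2420/14950 = 242/1495 ≈ 0.1619.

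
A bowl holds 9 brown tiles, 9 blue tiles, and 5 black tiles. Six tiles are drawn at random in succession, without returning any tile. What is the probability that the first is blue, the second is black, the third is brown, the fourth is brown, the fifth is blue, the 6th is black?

Multiply the conditional probability of each draw in order, without replacement, so each draw removes one from its color and from the total.
P = (9/23) · (5/22) · (9/21) · (8/20) · (8/19) · (4/18) = 48/33649 ≈ 0.0014.

48/33649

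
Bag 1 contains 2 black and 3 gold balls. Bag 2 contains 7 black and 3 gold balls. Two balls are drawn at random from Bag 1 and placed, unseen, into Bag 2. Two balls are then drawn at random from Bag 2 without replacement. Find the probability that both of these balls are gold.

Condition on how many of the transferred balls are gold (from Bag 1: 3 gold of 5; then Bag 2 has 12 total).
  0 gold: C(3,0)C(2,2)/C(5,2) = 1/10; then P = C(3,2)/C(12,2) = 1/22
  1 gold: C(3,1)C(2,1)/C(5,2) = 3/5; then P = C(4,2)/C(12,2) = 1/11
  2 gold: C(3,2)C(2,0)/C(5,2) = 3/10; then P = C(5,2)/C(12,2) = 5/33
P(both gold) = 23/220 ≈ 0.1045.

23/220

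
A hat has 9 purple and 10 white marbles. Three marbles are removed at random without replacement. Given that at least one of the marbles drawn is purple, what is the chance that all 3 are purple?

P(all 3 purple) = C(9,3)/C(19,3) = 28/323; P(at least one purple) = 1 − C(10,3)/C(19,3) = 283/323.
Since 'all 3 purple' ⊆ 'at least one purple', P(all 3 | at least one) = 28/323 / 283/323 = 28/283 ≈ 0.0989.

28/283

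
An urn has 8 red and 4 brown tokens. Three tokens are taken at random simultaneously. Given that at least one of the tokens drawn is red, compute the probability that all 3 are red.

P(all 3 red) = C(8,3)/C(12,3) = 14/55; P(at least one red) = 1 − C(4,3)/C(12,3) = 54/55.
Since 'all 3 red' ⊆ 'at least one red', P(all 3 | at least one) = 14/55 / 54/55 = 7/27 ≈ 0.2593.

7/27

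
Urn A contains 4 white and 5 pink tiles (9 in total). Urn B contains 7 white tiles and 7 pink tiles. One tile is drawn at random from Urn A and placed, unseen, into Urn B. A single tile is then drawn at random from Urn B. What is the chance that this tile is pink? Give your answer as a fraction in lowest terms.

Condition on how many of the transferred tiles are pink (from Urn A: 5 pink of 9; then Urn B has 15 total).
  0 pink: C(5,0)C(4,1)/C(9,1) = 4/9; then P = 7/15
  1 pink: C(5,1)C(4,0)/C(9,1) = 5/9; then P = 8/15
P(pink from Urn B) = 68/135 ≈ 0.5037.

68/135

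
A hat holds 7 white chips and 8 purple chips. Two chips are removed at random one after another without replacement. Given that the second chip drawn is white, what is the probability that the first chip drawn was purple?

P(first=purple and the second chip drawn is white) = (8/15)·(7/14) = 4/15.
P(the second chip drawn is white) = Σ over first color = 1/5 + 4/15 = 7/15.
By Bayes, P(first=purple | the second chip drawn is white) = 4/15 / 7/15 = 4/7 ≈ 0.5714.

4/7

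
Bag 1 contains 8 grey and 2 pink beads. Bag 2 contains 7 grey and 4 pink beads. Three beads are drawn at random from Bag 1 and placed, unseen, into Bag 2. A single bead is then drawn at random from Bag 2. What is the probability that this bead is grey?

47/70

Condition on how many of the transferred beads are grey (from Bag 1: 8 grey of 10; then Bag 2 has 14 total).
  1 grey: C(8,1)C(2,2)/C(10,3) = 1/15; then P = 8/14
  2 grey: C(8,2)C(2,1)/C(10,3) = 7/15; then P = 9/14
  3 grey: C(8,3)C(2,0)/C(10,3) = 7/15; then P = 10/14
P(grey from Bag 2) = 47/70 ≈ 0.6714.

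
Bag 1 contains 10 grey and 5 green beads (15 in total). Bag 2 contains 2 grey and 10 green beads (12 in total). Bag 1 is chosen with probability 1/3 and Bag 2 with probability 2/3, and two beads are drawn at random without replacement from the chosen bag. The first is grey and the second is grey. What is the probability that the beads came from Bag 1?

99/106

P(E | Bag 1) = 3/7; P(E | Bag 2) = 1/66.
P(E) = 1/3·3/7 + 2/3·1/66 = 106/693.
By Bayes' rule, P(Bag 1 | E) = 1/7 / 106/693 = 99/106 ≈ 0.9340.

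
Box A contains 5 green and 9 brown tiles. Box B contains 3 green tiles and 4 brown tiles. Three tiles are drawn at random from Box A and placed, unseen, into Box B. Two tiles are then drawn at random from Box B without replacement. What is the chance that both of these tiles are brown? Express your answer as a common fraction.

452/1365

Condition on how many of the transferred tiles are brown (from Box A: 9 brown of 14; then Box B has 10 total).
  0 brown: C(9,0)C(5,3)/C(14,3) = 5/182; then P = C(4,2)/C(10,2) = 2/15
  1 brown: C(9,1)C(5,2)/C(14,3) = 45/182; then P = C(5,2)/C(10,2) = 2/9
  2 brown: C(9,2)C(5,1)/C(14,3) = 45/91; then P = C(6,2)/C(10,2) = 1/3
  3 brown: C(9,3)C(5,0)/C(14,3) = 3/13; then P = C(7,2)/C(10,2) = 7/15
P(both brown) = 452/1365 ≈ 0.3311.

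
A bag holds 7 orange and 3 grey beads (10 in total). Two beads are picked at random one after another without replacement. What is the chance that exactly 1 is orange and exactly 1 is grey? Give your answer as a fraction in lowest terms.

Unordered draws without replacement: count favorable combinations over C(10,2).
Favorable = C(7,1) · C(3,1) = 21; total = C(10,2) = 45.
P = 21/45 = 7/15 ≈ 0.4667.

7/15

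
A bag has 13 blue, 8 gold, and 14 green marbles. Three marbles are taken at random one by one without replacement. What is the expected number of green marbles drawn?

6/5

By linearity of expectation, E[X] = Σ P(draw i is green); by symmetry each draw (even without replacement) has P(green) = 14/35.
E[X] = 3 · 14/35 = 6/5 ≈ 1.2000.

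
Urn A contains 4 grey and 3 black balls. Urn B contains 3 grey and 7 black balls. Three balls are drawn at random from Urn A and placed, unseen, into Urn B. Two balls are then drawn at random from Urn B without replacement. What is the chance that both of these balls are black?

Condition on how many of the transferred balls are black (from Urn A: 3 black of 7; then Urn B has 13 total).
  0 black: C(3,0)C(4,3)/C(7,3) = 4/35; then P = C(7,2)/C(13,2) = 7/26
  1 black: C(3,1)C(4,2)/C(7,3) = 18/35; then P = C(8,2)/C(13,2) = 14/39
  2 black: C(3,2)C(4,1)/C(7,3) = 12/35; then P = C(9,2)/C(13,2) = 6/13
  3 black: C(3,3)C(4,0)/C(7,3) = 1/35; then P = C(10,2)/C(13,2) = 15/26
P(both black) = 71/182 ≈ 0.3901.

71/182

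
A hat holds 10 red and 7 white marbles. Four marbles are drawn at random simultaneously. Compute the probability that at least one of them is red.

Use the complement: P(at least one red) = 1 − P(no red).
P(none) = C(7,4)/C(17,4) = 35/2380.
So P = 1 − 35/2380 = 67/68 ≈ 0.9853.

67/68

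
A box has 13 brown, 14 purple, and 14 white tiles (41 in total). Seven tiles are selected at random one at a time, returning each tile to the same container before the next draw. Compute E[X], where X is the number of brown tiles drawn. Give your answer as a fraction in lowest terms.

By linearity of expectation, E[X] = Σ P(draw i is brown); each independent draw has P(brown) = 13/41.
E[X] = 7 · 13/41 = 91/41 ≈ 2.2195.

91/41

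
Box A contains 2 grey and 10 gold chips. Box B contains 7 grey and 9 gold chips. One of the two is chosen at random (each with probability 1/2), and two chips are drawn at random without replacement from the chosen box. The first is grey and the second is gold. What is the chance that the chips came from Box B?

P(E | Box A) = 5/33; P(E | Box B) = 21/80.
P(E) = 1/2·5/33 + 1/2·21/80 = 1093/5280.
By Bayes' rule, P(Box B | E) = 21/160 / 1093/5280 = 693/1093 ≈ 0.6340.

693/1093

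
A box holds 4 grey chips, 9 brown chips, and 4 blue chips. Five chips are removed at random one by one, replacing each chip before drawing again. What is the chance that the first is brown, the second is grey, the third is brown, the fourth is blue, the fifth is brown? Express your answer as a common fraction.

Multiply the conditional probability of each draw in order, with replacement (the composition resets each draw).
P = (9/17) · (4/17) · (9/17) · (4/17) · (9/17) = 11664/1419857 ≈ 0.0082.

11664/1419857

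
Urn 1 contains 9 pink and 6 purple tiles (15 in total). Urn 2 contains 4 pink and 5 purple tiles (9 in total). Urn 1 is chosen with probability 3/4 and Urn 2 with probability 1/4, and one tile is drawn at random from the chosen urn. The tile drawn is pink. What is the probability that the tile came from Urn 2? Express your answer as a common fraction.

P(pink | Urn 1) = 3/5; P(pink | Urn 2) = 4/9.
P(pink) = 3/4·3/5 + 1/4·4/9 = 101/180.
By Bayes' rule, P(Urn 2 | pink) = 1/9 / 101/180 = 20/101 ≈ 0.1980.

20/101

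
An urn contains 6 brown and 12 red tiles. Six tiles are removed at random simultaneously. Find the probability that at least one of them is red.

18563/18564

Use the complement: P(at least one red) = 1 − P(no red).
P(none) = C(6,6)/C(18,6) = 1/18564.
So P = 1 − 1/18564 = 18563/18564 ≈ 0.9999.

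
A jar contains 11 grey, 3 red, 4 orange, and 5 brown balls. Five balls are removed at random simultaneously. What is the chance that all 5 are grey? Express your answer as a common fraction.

6/437

Unordered draws without replacement: count favorable combinations over C(23,5).
Favorable = C(11,5) · C(3,0) · C(4,0) · C(5,0) = 462; total = C(23,5) = 33649.
P = 462/33649 = 6/437 ≈ 0.0137.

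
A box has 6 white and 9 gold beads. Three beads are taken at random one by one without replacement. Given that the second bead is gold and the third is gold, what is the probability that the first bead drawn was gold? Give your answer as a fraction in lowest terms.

7/13

P(first=gold and the second bead is gold and the third is gold) = (9/15)·(8/14)·(7/13) = 12/65.
P(E) = Σ over first color = 72/455 + 12/65 = 12/35.
By Bayes, P(first=gold | E) = 12/65 / 12/35 = 7/13 ≈ 0.5385.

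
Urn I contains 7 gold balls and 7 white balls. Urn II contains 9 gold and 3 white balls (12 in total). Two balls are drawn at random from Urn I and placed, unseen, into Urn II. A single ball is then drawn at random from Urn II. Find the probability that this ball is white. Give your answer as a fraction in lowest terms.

2/7

Condition on how many of the transferred balls are white (from Urn I: 7 white of 14; then Urn II has 14 total).
  0 white: C(7,0)C(7,2)/C(14,2) = 3/13; then P = 3/14
  1 white: C(7,1)C(7,1)/C(14,2) = 7/13; then P = 4/14
  2 white: C(7,2)C(7,0)/C(14,2) = 3/13; then P = 5/14
P(white from Urn II) = 2/7 ≈ 0.2857.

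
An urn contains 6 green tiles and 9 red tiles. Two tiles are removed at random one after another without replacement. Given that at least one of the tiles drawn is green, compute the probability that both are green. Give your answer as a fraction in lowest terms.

5/23

P(both green) = C(6,2)/C(15,2) = 1/7; P(at least one green) = 1 − C(9,2)/C(15,2) = 23/35.
Since 'both green' ⊆ 'at least one green', P(both | at least one) = 1/7 / 23/35 = 5/23 ≈ 0.2174.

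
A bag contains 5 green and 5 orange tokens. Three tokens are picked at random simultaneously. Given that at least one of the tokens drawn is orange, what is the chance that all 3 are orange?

P(all 3 orange) = C(5,3)/C(10,3) = 1/12; P(at least one orange) = 1 − C(5,3)/C(10,3) = 11/12.
Since 'all 3 orange' ⊆ 'at least one orange', P(all 3 | at least one) = 1/12 / 11/12 = 1/11 ≈ 0.0909.

1/11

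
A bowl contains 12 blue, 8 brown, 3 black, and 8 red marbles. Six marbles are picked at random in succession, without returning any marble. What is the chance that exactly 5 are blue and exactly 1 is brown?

704/81809

Unordered draws without replacement: count favorable combinations over C(31,6).
Favorable = C(12,5) · C(8,1) · C(3,0) · C(8,0) = 6336; total = C(31,6) = 736281.
P = 6336/736281 = 704/81809 ≈ 0.0086.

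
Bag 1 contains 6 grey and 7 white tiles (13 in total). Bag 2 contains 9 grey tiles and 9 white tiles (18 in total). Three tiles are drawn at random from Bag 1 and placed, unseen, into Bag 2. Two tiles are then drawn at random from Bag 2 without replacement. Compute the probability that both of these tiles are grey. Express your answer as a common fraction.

Condition on how many of the transferred tiles are grey (from Bag 1: 6 grey of 13; then Bag 2 has 21 total).
  0 grey: C(6,0)C(7,3)/C(13,3) = 35/286; then P = C(9,2)/C(21,2) = 6/35
  1 grey: C(6,1)C(7,2)/C(13,3) = 63/143; then P = C(10,2)/C(21,2) = 3/14
  2 grey: C(6,2)C(7,1)/C(13,3) = 105/286; then P = C(11,2)/C(21,2) = 11/42
  3 grey: C(6,3)C(7,0)/C(13,3) = 10/143; then P = C(12,2)/C(21,2) = 11/35
P(both grey) = 85/364 ≈ 0.2335.

85/364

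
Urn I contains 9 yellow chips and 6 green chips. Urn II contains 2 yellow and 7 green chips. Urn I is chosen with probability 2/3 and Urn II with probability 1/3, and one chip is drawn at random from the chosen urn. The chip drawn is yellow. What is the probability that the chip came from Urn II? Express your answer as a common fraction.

P(yellow | Urn I) = 3/5; P(yellow | Urn II) = 2/9.
P(yellow) = 2/3·3/5 + 1/3·2/9 = 64/135.
By Bayes' rule, P(Urn II | yellow) = 2/27 / 64/135 = 5/32 ≈ 0.1562.

5/32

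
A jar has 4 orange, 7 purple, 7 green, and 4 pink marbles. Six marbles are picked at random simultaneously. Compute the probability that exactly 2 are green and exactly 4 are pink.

1/3553

Unordered draws without replacement: count favorable combinations over C(22,6).
Favorable = C(4,0) · C(7,0) · C(7,2) · C(4,4) = 21; total = C(22,6) = 74613.
P = 21/74613 = 1/3553 ≈ 0.0003.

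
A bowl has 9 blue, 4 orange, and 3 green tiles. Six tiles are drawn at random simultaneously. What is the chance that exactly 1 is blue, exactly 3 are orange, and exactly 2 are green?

27/2002

Unordered draws without replacement: count favorable combinations over C(16,6).
Favorable = C(9,1) · C(4,3) · C(3,2) = 108; total = C(16,6) = 8008.
P = 108/8008 = 27/2002 ≈ 0.0135.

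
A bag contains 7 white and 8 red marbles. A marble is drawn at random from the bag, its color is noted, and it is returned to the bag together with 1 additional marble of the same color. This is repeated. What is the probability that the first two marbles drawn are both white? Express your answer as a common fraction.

7/30

After a white draw the bag holds 8 white out of 16.
P = (7/15)·(8/16) = 7/30 ≈ 0.2333.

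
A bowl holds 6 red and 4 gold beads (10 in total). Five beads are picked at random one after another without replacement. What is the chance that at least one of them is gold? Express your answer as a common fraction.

Use the complement: P(at least one gold) = 1 − P(no gold).
P(none) = C(6,5)/C(10,5) = 6/252.
So P = 1 − 6/252 = 41/42 ≈ 0.9762.

41/42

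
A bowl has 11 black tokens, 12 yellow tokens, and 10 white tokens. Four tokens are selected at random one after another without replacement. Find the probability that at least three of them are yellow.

Sum the hypergeometric tail for j = 3,…,4 yellow tokens.
Favorable = C(12,3)·C(21,1) + C(12,4)·C(21,0) = 5115; total = C(33,4) = 40920.
P = 5115/40920 = 1/8 ≈ 0.1250.

1/8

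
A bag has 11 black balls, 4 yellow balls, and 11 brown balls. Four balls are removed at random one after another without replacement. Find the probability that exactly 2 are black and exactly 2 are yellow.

33/1495

Unordered draws without replacement: count favorable combinations over C(26,4).
Favorable = C(11,2) · C(4,2) · C(11,0) = 330; total = C(26,4) = 14950.
P = 330/14950 = 33/1495 ≈ 0.0221.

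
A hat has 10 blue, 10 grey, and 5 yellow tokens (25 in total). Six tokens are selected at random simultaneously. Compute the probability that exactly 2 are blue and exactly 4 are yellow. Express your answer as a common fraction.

Unordered draws without replacement: count favorable combinations over C(25,6).
Favorable = C(10,2) · C(10,0) · C(5,4) = 225; total = C(25,6) = 177100.
P = 225/177100 = 9/7084 ≈ 0.0013.

9/7084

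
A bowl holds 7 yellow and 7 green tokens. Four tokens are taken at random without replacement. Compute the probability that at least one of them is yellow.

Use the complement: P(at least one yellow) = 1 − P(no yellow).
P(none) = C(7,4)/C(14,4) = 35/1001.
So P = 1 − 35/1001 = 138/143 ≈ 0.9650.

138/143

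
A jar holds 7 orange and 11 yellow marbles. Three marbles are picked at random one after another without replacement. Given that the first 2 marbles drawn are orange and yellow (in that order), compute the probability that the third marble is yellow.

After removing 1 orange, 1 yellow, the jar has 10 yellow out of 16 remaining.
P(third is yellow | given) = 10/16 = 5/8 ≈ 0.6250.

5/8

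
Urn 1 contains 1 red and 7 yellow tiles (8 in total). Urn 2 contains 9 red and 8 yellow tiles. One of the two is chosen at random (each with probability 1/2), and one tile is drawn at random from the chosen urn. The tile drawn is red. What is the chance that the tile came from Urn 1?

17/89

P(red | Urn 1) = 1/8; P(red | Urn 2) = 9/17.
P(red) = 1/2·1/8 + 1/2·9/17 = 89/272.
By Bayes' rule, P(Urn 1 | red) = 1/16 / 89/272 = 17/89 ≈ 0.1910.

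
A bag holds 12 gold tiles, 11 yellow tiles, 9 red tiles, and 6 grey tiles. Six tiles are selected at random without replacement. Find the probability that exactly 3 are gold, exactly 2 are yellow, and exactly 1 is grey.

2200/83657

Unordered draws without replacement: count favorable combinations over C(38,6).
Favorable = C(12,3) · C(11,2) · C(9,0) · C(6,1) = 72600; total = C(38,6) = 2760681.
P = 72600/2760681 = 2200/83657 ≈ 0.0263.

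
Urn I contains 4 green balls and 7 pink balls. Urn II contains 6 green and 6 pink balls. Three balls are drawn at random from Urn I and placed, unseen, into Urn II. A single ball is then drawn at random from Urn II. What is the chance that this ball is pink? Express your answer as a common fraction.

Condition on how many of the transferred balls are pink (from Urn I: 7 pink of 11; then Urn II has 15 total).
  0 pink: C(7,0)C(4,3)/C(11,3) = 4/165; then P = 6/15
  1 pink: C(7,1)C(4,2)/C(11,3) = 14/55; then P = 7/15
  2 pink: C(7,2)C(4,1)/C(11,3) = 28/55; then P = 8/15
  3 pink: C(7,3)C(4,0)/C(11,3) = 7/33; then P = 9/15
P(pink from Urn II) = 29/55 ≈ 0.5273.

29/55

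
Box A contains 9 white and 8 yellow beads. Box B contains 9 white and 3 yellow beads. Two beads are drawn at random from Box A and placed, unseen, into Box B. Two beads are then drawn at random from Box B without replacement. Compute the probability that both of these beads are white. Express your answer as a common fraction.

Condition on how many of the transferred beads are white (from Box A: 9 white of 17; then Box B has 14 total).
  0 white: C(9,0)C(8,2)/C(17,2) = 7/34; then P = C(9,2)/C(14,2) = 36/91
  1 white: C(9,1)C(8,1)/C(17,2) = 9/17; then P = C(10,2)/C(14,2) = 45/91
  2 white: C(9,2)C(8,0)/C(17,2) = 9/34; then P = C(11,2)/C(14,2) = 55/91
P(both white) = 1557/3094 ≈ 0.5032.

1557/3094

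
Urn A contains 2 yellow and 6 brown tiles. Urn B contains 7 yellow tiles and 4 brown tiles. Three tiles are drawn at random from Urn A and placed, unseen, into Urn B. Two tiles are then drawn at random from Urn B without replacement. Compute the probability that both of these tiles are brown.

Condition on how many of the transferred tiles are brown (from Urn A: 6 brown of 8; then Urn B has 14 total).
  1 brown: C(6,1)C(2,2)/C(8,3) = 3/28; then P = C(5,2)/C(14,2) = 10/91
  2 brown: C(6,2)C(2,1)/C(8,3) = 15/28; then P = C(6,2)/C(14,2) = 15/91
  3 brown: C(6,3)C(2,0)/C(8,3) = 5/14; then P = C(7,2)/C(14,2) = 3/13
P(both brown) = 465/2548 ≈ 0.1825.

465/2548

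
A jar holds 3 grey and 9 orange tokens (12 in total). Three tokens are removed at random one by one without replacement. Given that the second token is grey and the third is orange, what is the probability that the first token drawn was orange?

P(first=orange and the second token is grey and the third is orange) = (9/12)·(3/11)·(8/10) = 9/55.
P(E) = Σ over first color = 9/220 + 9/55 = 9/44.
By Bayes, P(first=orange | E) = 9/55 / 9/44 = 4/5 ≈ 0.8000.

4/5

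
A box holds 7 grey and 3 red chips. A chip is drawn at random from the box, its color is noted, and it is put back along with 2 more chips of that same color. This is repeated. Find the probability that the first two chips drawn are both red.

1/8

After a red draw the box holds 5 red out of 12.
P = (3/10)·(5/12) = 1/8 ≈ 0.1250.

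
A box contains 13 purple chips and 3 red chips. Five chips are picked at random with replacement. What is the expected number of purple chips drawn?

By linearity of expectation, E[X] = Σ P(draw i is purple); each independent draw has P(purple) = 13/16.
E[X] = 5 · 13/16 = 65/16 ≈ 4.0625.

65/16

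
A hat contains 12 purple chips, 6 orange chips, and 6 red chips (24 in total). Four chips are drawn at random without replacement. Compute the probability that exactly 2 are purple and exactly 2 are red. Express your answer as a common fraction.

Unordered draws without replacement: count favorable combinations over C(24,4).
Favorable = C(12,2) · C(6,0) · C(6,2) = 990; total = C(24,4) = 10626.
P = 990/10626 = 15/161 ≈ 0.0932.

15/161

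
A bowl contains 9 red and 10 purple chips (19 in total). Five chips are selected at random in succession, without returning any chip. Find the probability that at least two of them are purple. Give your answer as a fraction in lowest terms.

569/646

Sum the hypergeometric tail for j = 2,…,5 purple chips.
Favorable = C(10,2)·C(9,3) + C(10,3)·C(9,2) + C(10,4)·C(9,1) + C(10,5)·C(9,0) = 10242; total = C(19,5) = 11628.
P = 10242/11628 = 569/646 ≈ 0.8808.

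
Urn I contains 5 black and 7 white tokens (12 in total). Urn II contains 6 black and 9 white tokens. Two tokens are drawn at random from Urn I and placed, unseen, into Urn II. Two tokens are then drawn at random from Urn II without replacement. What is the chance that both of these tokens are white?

Condition on how many of the transferred tokens are white (from Urn I: 7 white of 12; then Urn II has 17 total).
  0 white: C(7,0)C(5,2)/C(12,2) = 5/33; then P = C(9,2)/C(17,2) = 9/34
  1 white: C(7,1)C(5,1)/C(12,2) = 35/66; then P = C(10,2)/C(17,2) = 45/136
  2 white: C(7,2)C(5,0)/C(12,2) = 7/22; then P = C(11,2)/C(17,2) = 55/136
P(both white) = 515/1496 ≈ 0.3443.

515/1496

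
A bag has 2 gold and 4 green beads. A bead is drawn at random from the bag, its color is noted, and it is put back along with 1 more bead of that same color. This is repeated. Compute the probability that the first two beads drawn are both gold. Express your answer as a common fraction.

1/7

After a gold draw the bag holds 3 gold out of 7.
P = (2/6)·(3/7) = 1/7 ≈ 0.1429.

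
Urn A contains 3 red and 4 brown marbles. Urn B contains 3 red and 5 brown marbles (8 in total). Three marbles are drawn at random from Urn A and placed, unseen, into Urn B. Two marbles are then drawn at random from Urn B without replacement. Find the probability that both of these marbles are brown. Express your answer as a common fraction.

136/385

Condition on how many of the transferred marbles are brown (from Urn A: 4 brown of 7; then Urn B has 11 total).
  0 brown: C(4,0)C(3,3)/C(7,3) = 1/35; then P = C(5,2)/C(11,2) = 2/11
  1 brown: C(4,1)C(3,2)/C(7,3) = 12/35; then P = C(6,2)/C(11,2) = 3/11
  2 brown: C(4,2)C(3,1)/C(7,3) = 18/35; then P = C(7,2)/C(11,2) = 21/55
  3 brown: C(4,3)C(3,0)/C(7,3) = 4/35; then P = C(8,2)/C(11,2) = 28/55
P(both brown) = 136/385 ≈ 0.3532.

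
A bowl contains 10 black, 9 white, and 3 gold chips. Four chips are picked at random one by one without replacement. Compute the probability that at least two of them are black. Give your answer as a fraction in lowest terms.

Sum the hypergeometric tail for j = 2,…,4 black chips.
Favorable = C(10,2)·C(12,2) + C(10,3)·C(12,1) + C(10,4)·C(12,0) = 4620; total = C(22,4) = 7315.
P = 4620/7315 = 12/19 ≈ 0.6316.

12/19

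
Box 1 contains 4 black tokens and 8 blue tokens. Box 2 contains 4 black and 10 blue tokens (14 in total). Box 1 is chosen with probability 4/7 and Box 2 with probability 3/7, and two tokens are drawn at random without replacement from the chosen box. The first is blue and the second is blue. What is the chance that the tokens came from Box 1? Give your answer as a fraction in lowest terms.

P(E | Box 1) = 14/33; P(E | Box 2) = 45/91.
P(E) = 4/7·14/33 + 3/7·45/91 = 9551/21021.
By Bayes' rule, P(Box 1 | E) = 8/33 / 9551/21021 = 5096/9551 ≈ 0.5336.

5096/9551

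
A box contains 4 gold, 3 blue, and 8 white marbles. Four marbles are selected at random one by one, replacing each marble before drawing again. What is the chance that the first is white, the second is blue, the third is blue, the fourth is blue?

8/1875

Multiply the conditional probability of each draw in order, with replacement (the composition resets each draw).
P = (8/15) · (3/15) · (3/15) · (3/15) = 8/1875 ≈ 0.0043.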